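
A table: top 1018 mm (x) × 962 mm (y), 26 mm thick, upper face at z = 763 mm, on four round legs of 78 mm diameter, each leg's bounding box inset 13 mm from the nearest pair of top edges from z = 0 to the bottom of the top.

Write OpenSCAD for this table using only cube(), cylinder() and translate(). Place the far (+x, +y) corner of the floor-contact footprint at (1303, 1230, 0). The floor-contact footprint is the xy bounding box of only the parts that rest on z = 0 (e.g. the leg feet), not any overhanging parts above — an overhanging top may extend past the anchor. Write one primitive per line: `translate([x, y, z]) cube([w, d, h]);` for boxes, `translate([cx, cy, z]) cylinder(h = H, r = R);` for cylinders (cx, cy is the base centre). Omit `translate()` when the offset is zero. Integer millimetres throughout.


translate([298, 281, 737]) cube([1018, 962, 26]);
translate([350, 333, 0]) cylinder(h = 737, r = 39);
translate([1264, 333, 0]) cylinder(h = 737, r = 39);
translate([350, 1191, 0]) cylinder(h = 737, r = 39);
translate([1264, 1191, 0]) cylinder(h = 737, r = 39);


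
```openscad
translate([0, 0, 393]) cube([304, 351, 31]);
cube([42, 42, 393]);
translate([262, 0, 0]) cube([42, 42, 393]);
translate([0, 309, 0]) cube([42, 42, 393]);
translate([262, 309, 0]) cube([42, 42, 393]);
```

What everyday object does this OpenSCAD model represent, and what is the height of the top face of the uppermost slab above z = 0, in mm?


A stool. The seat height is 424 mm.

A 304×351×31 slab at z = 393 on four corner posts — a stool. The seat top is 393 + 31 = 424 mm.


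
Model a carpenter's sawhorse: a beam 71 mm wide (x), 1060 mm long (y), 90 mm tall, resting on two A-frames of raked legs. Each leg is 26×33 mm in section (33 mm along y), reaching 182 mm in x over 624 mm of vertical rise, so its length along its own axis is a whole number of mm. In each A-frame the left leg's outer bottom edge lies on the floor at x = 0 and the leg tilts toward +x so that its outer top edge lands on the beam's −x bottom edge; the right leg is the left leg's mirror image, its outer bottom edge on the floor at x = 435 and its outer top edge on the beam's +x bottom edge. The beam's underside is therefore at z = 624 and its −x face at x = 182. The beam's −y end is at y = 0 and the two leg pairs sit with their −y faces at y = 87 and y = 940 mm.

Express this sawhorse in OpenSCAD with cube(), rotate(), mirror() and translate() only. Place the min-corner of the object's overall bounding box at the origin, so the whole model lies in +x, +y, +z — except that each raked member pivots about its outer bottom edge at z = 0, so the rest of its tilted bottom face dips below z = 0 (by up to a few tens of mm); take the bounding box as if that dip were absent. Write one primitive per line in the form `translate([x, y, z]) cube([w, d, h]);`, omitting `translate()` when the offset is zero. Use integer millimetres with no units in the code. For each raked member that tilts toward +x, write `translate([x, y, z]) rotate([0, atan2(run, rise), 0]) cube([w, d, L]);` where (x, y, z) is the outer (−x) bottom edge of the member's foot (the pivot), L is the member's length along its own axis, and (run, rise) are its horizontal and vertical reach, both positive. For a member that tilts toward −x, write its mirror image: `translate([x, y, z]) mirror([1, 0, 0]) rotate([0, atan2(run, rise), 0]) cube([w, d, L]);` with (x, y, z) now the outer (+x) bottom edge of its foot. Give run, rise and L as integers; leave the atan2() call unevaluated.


// leg length = √(182² + 624²) = 650
// right-leg outer foot x = 2·182 + 71 = 435
// beam min-corner = (182, 0, 624)
translate([182, 0, 624]) cube([71, 1060, 90]);
translate([0, 87, 0]) rotate([0, atan2(182, 624), 0]) cube([26, 33, 650]);
translate([435, 87, 0]) mirror([1, 0, 0]) rotate([0, atan2(182, 624), 0]) cube([26, 33, 650]);
translate([0, 940, 0]) rotate([0, atan2(182, 624), 0]) cube([26, 33, 650]);
translate([435, 940, 0]) mirror([1, 0, 0]) rotate([0, atan2(182, 624), 0]) cube([26, 33, 650]);


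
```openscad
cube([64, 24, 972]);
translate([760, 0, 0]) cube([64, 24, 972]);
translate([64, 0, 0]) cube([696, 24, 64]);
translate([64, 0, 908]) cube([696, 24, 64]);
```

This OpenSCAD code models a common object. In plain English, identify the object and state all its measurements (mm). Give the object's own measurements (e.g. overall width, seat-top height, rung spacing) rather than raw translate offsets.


A rectangular picture frame lying in the x–z plane (depth along y). The opening is 696 mm wide (x) by 844 mm tall (z), surrounded by a border 64 mm wide on all four sides. The frame is 24 mm deep and is made of two full-height vertical stiles with two horizontal rails fitted between them.


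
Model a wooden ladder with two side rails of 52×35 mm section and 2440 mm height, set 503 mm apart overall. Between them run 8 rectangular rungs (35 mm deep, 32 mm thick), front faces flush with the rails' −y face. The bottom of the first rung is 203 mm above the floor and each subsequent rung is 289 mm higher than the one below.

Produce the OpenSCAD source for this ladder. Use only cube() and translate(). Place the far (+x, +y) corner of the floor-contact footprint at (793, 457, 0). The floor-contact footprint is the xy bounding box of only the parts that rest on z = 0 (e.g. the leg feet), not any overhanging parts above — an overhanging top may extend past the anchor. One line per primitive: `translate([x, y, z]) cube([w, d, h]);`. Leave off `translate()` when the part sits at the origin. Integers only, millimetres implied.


translate([290, 422, 0]) cube([52, 35, 2440]);
translate([741, 422, 0]) cube([52, 35, 2440]);
translate([342, 422, 203]) cube([399, 35, 32]);
translate([342, 422, 492]) cube([399, 35, 32]);
translate([342, 422, 781]) cube([399, 35, 32]);
translate([342, 422, 1070]) cube([399, 35, 32]);
translate([342, 422, 1359]) cube([399, 35, 32]);
translate([342, 422, 1648]) cube([399, 35, 32]);
translate([342, 422, 1937]) cube([399, 35, 32]);
translate([342, 422, 2226]) cube([399, 35, 32]);


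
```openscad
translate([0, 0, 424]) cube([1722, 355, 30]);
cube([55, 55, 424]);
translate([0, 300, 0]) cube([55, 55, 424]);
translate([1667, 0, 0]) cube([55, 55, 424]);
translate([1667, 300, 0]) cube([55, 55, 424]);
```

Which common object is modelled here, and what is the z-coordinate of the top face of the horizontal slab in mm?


A bench. The seat-top height is 454 mm.

A long slab on four corner posts — a bench. The slab sits at z = 424 with thickness 30, so the top is 424 + 30 = 454 mm.


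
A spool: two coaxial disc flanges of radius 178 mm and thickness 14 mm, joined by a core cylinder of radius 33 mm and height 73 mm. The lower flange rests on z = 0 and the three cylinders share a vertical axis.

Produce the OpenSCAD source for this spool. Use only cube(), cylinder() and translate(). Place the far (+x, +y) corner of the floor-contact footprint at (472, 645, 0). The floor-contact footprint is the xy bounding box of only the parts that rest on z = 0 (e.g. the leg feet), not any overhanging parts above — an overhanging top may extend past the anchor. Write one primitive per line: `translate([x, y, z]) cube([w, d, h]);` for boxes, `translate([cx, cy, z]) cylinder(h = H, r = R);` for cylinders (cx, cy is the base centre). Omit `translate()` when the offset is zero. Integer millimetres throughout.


translate([294, 467, 0]) cylinder(h = 14, r = 178);
translate([294, 467, 14]) cylinder(h = 73, r = 33);
translate([294, 467, 87]) cylinder(h = 14, r = 178);


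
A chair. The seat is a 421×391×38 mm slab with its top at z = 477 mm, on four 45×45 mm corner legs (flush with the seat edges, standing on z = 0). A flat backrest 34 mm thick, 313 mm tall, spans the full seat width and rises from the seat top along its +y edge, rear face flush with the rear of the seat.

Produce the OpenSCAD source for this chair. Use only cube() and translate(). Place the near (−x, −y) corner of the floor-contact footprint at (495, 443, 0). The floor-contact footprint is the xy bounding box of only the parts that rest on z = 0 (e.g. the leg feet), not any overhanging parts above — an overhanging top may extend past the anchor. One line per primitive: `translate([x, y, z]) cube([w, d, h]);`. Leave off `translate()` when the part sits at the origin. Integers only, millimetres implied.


// leg_h = 477 - 38 = 439
translate([495, 443, 439]) cube([421, 391, 38]);
translate([495, 443, 0]) cube([45, 45, 439]);
translate([871, 443, 0]) cube([45, 45, 439]);
translate([495, 789, 0]) cube([45, 45, 439]);
translate([871, 789, 0]) cube([45, 45, 439]);
translate([495, 800, 477]) cube([421, 34, 313]);


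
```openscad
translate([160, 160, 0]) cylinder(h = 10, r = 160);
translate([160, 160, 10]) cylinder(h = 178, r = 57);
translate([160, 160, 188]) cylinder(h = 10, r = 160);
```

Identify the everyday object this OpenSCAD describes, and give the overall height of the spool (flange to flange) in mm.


A spool. The overall height is 198 mm.

Three coaxial cylinders, large–small–large — a spool. Two 10 mm flanges and a 178 mm core give 10 + 178 + 10 = 198 mm.


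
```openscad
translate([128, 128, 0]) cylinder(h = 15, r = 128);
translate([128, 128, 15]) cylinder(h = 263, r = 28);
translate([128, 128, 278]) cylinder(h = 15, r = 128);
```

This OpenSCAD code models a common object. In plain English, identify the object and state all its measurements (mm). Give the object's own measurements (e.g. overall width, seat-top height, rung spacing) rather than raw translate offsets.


A spool: two coaxial disc flanges of radius 128 mm and thickness 15 mm, joined by a core cylinder of radius 28 mm and height 263 mm. The lower flange rests on z = 0 and the three cylinders share a vertical axis.


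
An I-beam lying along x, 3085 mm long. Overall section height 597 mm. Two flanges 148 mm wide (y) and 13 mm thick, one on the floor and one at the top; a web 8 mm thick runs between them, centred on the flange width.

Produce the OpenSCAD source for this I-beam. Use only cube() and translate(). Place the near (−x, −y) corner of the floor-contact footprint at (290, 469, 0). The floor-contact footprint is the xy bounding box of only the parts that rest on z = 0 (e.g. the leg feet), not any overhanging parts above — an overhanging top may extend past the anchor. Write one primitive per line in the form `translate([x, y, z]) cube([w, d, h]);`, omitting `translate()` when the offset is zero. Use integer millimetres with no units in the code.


translate([290, 469, 0]) cube([3085, 148, 13]);
translate([290, 539, 13]) cube([3085, 8, 571]);
translate([290, 469, 584]) cube([3085, 148, 13]);


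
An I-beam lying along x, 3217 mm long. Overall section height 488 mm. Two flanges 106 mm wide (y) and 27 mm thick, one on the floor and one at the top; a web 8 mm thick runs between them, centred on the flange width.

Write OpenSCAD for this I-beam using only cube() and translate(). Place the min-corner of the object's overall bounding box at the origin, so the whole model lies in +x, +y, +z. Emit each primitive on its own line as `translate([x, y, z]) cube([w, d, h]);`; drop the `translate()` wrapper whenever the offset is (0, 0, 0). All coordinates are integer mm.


cube([3217, 106, 27]);
translate([0, 49, 27]) cube([3217, 8, 434]);
translate([0, 0, 461]) cube([3217, 106, 27]);


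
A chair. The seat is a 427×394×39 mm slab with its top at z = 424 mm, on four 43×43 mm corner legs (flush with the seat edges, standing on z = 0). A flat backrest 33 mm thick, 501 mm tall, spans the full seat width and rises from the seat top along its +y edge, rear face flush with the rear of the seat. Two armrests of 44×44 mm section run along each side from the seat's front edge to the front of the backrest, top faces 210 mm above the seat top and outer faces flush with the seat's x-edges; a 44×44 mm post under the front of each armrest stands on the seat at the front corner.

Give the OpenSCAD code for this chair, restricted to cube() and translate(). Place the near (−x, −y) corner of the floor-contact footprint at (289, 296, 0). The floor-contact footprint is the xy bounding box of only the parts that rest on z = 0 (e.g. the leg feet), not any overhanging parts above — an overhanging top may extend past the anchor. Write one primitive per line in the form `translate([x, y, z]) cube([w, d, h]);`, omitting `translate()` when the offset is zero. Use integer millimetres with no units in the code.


// leg_h = 424 - 39 = 385
// arm post h = 210 - 44 = 166
translate([289, 296, 385]) cube([427, 394, 39]);
translate([289, 296, 0]) cube([43, 43, 385]);
translate([673, 296, 0]) cube([43, 43, 385]);
translate([289, 647, 0]) cube([43, 43, 385]);
translate([673, 647, 0]) cube([43, 43, 385]);
translate([289, 657, 424]) cube([427, 33, 501]);
translate([289, 296, 590]) cube([44, 361, 44]);
translate([672, 296, 590]) cube([44, 361, 44]);
translate([289, 296, 424]) cube([44, 44, 166]);
translate([672, 296, 424]) cube([44, 44, 166]);


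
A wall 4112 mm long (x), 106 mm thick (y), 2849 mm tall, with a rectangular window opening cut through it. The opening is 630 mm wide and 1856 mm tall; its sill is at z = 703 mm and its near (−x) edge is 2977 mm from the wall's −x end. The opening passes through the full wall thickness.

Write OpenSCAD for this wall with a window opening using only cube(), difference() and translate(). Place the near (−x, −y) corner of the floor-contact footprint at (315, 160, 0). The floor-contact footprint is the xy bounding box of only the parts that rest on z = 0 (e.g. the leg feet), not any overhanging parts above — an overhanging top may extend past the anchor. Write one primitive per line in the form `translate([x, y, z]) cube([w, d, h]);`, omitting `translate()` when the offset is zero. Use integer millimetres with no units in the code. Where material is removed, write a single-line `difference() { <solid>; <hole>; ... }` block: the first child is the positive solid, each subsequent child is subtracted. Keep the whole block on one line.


difference() { translate([315, 160, 0]) cube([4112, 106, 2849]); translate([3292, 160, 703]) cube([630, 106, 1856]); }


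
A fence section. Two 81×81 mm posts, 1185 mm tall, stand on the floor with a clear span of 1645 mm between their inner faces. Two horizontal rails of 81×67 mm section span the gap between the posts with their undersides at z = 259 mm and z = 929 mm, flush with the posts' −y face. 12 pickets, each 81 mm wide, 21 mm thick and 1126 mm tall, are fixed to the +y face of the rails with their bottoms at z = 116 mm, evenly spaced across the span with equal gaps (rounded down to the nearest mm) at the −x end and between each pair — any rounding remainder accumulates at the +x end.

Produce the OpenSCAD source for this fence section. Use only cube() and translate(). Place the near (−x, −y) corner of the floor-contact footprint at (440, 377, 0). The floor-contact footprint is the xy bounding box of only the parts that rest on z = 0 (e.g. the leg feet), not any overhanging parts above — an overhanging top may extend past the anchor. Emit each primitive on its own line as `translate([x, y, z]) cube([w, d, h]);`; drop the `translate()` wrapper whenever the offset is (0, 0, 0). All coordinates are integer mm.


translate([440, 377, 0]) cube([81, 81, 1185]);
translate([2166, 377, 0]) cube([81, 81, 1185]);
translate([521, 377, 259]) cube([1645, 81, 67]);
translate([521, 377, 929]) cube([1645, 81, 67]);
translate([572, 458, 116]) cube([81, 21, 1126]);
translate([704, 458, 116]) cube([81, 21, 1126]);
translate([836, 458, 116]) cube([81, 21, 1126]);
translate([968, 458, 116]) cube([81, 21, 1126]);
translate([1100, 458, 116]) cube([81, 21, 1126]);
translate([1232, 458, 116]) cube([81, 21, 1126]);
translate([1364, 458, 116]) cube([81, 21, 1126]);
translate([1496, 458, 116]) cube([81, 21, 1126]);
translate([1628, 458, 116]) cube([81, 21, 1126]);
translate([1760, 458, 116]) cube([81, 21, 1126]);
translate([1892, 458, 116]) cube([81, 21, 1126]);
translate([2024, 458, 116]) cube([81, 21, 1126]);


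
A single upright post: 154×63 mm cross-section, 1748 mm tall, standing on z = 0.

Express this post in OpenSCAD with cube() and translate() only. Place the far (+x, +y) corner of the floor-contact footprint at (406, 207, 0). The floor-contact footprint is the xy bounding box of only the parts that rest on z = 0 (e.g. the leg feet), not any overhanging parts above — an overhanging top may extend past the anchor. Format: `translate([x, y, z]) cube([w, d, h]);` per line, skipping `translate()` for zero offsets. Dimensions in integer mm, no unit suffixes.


translate([252, 144, 0]) cube([154, 63, 1748]);


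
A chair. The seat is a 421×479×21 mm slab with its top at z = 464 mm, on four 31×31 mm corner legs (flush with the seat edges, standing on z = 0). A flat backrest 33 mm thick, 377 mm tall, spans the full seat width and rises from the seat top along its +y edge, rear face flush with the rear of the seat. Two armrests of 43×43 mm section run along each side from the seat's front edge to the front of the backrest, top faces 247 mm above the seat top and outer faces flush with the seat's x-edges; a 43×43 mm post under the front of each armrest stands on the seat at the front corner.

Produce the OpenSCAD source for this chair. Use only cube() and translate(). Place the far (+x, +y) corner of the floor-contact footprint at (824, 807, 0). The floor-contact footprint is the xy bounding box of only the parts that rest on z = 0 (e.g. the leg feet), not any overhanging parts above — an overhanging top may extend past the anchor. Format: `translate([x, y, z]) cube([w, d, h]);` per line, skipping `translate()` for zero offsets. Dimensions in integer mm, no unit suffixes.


// leg_h = 464 - 21 = 443
// arm post h = 247 - 43 = 204
translate([403, 328, 443]) cube([421, 479, 21]);
translate([403, 328, 0]) cube([31, 31, 443]);
translate([793, 328, 0]) cube([31, 31, 443]);
translate([403, 776, 0]) cube([31, 31, 443]);
translate([793, 776, 0]) cube([31, 31, 443]);
translate([403, 774, 464]) cube([421, 33, 377]);
translate([403, 328, 668]) cube([43, 446, 43]);
translate([781, 328, 668]) cube([43, 446, 43]);
translate([403, 328, 464]) cube([43, 43, 204]);
translate([781, 328, 464]) cube([43, 43, 204]);


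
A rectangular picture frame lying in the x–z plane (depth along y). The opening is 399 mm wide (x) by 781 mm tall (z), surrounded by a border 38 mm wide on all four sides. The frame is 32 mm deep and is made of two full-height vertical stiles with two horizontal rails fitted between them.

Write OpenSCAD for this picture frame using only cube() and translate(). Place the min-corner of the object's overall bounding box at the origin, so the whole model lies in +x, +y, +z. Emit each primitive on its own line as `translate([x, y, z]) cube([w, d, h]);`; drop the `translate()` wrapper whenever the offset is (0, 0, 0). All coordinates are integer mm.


cube([38, 32, 857]);
translate([437, 0, 0]) cube([38, 32, 857]);
translate([38, 0, 0]) cube([399, 32, 38]);
translate([38, 0, 819]) cube([399, 32, 38]);


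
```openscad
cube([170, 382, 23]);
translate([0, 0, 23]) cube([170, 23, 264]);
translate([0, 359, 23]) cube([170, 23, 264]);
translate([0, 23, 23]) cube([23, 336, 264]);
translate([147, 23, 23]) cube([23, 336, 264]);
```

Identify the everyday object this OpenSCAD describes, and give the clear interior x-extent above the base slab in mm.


An open box. The internal width is 124 mm.

A 170×382 base slab with four walls standing on it — an open box. The base is 170 mm wide and the walls are 23 mm thick, so the internal width is 170 − 2 × 23 = 124 mm.


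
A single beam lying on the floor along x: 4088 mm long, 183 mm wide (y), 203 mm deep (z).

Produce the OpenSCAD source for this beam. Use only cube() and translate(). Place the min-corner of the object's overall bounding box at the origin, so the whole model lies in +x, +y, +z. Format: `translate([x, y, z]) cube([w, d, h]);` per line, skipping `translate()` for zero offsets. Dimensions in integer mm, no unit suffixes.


cube([4088, 183, 203]);


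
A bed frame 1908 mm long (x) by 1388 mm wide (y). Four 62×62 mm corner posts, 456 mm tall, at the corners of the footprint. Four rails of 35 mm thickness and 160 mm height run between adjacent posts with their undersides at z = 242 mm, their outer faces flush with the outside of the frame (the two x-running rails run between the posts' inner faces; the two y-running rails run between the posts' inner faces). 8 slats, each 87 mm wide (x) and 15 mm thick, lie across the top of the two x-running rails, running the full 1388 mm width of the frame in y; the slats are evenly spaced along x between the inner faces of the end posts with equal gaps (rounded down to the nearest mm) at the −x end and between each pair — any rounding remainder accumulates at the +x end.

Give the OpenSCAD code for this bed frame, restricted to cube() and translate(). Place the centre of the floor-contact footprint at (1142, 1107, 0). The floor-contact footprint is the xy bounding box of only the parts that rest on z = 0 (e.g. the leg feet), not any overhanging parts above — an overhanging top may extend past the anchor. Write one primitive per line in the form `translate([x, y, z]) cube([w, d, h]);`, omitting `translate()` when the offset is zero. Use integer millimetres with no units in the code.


translate([188, 413, 0]) cube([62, 62, 456]);
translate([188, 1739, 0]) cube([62, 62, 456]);
translate([2034, 413, 0]) cube([62, 62, 456]);
translate([2034, 1739, 0]) cube([62, 62, 456]);
translate([250, 413, 242]) cube([1784, 35, 160]);
translate([250, 1766, 242]) cube([1784, 35, 160]);
translate([188, 475, 242]) cube([35, 1264, 160]);
translate([2061, 475, 242]) cube([35, 1264, 160]);
translate([370, 413, 402]) cube([87, 1388, 15]);
translate([577, 413, 402]) cube([87, 1388, 15]);
translate([784, 413, 402]) cube([87, 1388, 15]);
translate([991, 413, 402]) cube([87, 1388, 15]);
translate([1198, 413, 402]) cube([87, 1388, 15]);
translate([1405, 413, 402]) cube([87, 1388, 15]);
translate([1612, 413, 402]) cube([87, 1388, 15]);
translate([1819, 413, 402]) cube([87, 1388, 15]);


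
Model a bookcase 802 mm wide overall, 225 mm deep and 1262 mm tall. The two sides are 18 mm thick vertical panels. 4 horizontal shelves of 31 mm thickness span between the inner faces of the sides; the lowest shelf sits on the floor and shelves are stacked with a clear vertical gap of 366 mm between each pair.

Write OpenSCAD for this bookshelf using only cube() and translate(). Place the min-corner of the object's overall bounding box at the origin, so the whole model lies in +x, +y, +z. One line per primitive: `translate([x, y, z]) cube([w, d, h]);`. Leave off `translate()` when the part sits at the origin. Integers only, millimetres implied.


cube([18, 225, 1262]);
translate([784, 0, 0]) cube([18, 225, 1262]);
translate([18, 0, 0]) cube([766, 225, 31]);
translate([18, 0, 397]) cube([766, 225, 31]);
translate([18, 0, 794]) cube([766, 225, 31]);
translate([18, 0, 1191]) cube([766, 225, 31]);


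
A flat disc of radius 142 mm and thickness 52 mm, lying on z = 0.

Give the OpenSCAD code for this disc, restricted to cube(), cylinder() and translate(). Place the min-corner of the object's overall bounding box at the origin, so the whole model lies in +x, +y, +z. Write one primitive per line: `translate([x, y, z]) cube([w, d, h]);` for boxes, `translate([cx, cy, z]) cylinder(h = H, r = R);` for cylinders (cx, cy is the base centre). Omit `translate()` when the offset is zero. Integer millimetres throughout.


translate([142, 142, 0]) cylinder(h = 52, r = 142);


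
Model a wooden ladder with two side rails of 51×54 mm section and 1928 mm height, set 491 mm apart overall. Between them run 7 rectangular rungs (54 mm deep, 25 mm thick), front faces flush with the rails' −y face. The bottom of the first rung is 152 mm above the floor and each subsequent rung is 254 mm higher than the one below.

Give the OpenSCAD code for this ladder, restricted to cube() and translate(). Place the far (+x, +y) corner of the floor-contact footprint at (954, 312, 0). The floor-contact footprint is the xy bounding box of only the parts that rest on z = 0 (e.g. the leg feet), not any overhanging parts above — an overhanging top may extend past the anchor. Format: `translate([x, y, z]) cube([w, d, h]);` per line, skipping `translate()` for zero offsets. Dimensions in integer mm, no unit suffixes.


translate([463, 258, 0]) cube([51, 54, 1928]);
translate([903, 258, 0]) cube([51, 54, 1928]);
translate([514, 258, 152]) cube([389, 54, 25]);
translate([514, 258, 406]) cube([389, 54, 25]);
translate([514, 258, 660]) cube([389, 54, 25]);
translate([514, 258, 914]) cube([389, 54, 25]);
translate([514, 258, 1168]) cube([389, 54, 25]);
translate([514, 258, 1422]) cube([389, 54, 25]);
translate([514, 258, 1676]) cube([389, 54, 25]);


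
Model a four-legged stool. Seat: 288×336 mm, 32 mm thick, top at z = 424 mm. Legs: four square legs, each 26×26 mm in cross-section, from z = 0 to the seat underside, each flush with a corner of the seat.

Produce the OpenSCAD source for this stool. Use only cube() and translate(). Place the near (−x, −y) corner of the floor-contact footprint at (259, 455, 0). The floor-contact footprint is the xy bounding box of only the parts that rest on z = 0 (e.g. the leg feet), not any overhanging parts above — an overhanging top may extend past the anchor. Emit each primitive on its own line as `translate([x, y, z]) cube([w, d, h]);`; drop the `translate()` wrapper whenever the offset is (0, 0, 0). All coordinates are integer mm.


// leg_h = 424 - 32 = 392
translate([259, 455, 392]) cube([288, 336, 32]);
translate([259, 455, 0]) cube([26, 26, 392]);
translate([521, 455, 0]) cube([26, 26, 392]);
translate([259, 765, 0]) cube([26, 26, 392]);
translate([521, 765, 0]) cube([26, 26, 392]);


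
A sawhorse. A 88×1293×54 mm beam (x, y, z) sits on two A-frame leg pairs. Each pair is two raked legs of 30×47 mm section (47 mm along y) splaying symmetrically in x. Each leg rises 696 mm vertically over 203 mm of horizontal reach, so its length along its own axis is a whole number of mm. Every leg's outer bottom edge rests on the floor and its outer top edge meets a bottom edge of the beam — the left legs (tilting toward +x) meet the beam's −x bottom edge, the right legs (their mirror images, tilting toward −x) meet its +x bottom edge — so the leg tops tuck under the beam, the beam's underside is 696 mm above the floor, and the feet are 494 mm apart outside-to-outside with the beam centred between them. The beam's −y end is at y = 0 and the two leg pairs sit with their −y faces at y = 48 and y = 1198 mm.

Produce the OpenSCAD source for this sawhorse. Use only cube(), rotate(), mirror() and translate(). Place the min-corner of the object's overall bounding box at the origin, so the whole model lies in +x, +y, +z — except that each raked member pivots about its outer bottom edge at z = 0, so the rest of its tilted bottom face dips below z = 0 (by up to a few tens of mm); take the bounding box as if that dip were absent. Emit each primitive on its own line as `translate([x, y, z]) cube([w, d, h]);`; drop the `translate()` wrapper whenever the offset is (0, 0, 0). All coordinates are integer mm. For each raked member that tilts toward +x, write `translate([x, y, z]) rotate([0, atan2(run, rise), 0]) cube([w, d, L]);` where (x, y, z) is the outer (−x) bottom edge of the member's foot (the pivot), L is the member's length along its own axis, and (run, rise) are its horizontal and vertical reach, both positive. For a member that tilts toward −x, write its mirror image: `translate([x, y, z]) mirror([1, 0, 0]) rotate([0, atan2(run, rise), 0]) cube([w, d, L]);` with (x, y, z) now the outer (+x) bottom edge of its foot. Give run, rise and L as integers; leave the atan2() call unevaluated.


translate([203, 0, 696]) cube([88, 1293, 54]);
translate([0, 48, 0]) rotate([0, atan2(203, 696), 0]) cube([30, 47, 725]);
translate([494, 48, 0]) mirror([1, 0, 0]) rotate([0, atan2(203, 696), 0]) cube([30, 47, 725]);
translate([0, 1198, 0]) rotate([0, atan2(203, 696), 0]) cube([30, 47, 725]);
translate([494, 1198, 0]) mirror([1, 0, 0]) rotate([0, atan2(203, 696), 0]) cube([30, 47, 725]);


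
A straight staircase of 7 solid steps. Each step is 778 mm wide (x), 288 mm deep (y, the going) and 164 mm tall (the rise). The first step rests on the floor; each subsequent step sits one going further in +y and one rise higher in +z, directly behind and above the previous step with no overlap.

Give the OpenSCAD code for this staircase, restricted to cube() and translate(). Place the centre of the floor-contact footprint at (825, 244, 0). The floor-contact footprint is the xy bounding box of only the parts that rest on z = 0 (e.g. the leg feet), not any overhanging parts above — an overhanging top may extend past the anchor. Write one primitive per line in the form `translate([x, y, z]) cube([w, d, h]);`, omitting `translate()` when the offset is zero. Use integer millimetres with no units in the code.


translate([436, 100, 0]) cube([778, 288, 164]);
translate([436, 388, 164]) cube([778, 288, 164]);
translate([436, 676, 328]) cube([778, 288, 164]);
translate([436, 964, 492]) cube([778, 288, 164]);
translate([436, 1252, 656]) cube([778, 288, 164]);
translate([436, 1540, 820]) cube([778, 288, 164]);
translate([436, 1828, 984]) cube([778, 288, 164]);


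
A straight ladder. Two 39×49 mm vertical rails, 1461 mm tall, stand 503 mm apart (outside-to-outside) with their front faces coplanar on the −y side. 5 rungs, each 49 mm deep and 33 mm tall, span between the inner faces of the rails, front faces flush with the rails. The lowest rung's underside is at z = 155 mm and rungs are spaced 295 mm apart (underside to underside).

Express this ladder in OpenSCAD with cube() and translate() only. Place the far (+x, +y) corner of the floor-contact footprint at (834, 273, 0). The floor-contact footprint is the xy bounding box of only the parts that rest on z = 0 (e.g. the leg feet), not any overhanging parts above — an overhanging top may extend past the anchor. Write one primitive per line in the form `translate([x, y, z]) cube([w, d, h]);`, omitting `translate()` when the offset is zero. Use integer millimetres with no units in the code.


translate([331, 224, 0]) cube([39, 49, 1461]);
translate([795, 224, 0]) cube([39, 49, 1461]);
translate([370, 224, 155]) cube([425, 49, 33]);
translate([370, 224, 450]) cube([425, 49, 33]);
translate([370, 224, 745]) cube([425, 49, 33]);
translate([370, 224, 1040]) cube([425, 49, 33]);
translate([370, 224, 1335]) cube([425, 49, 33]);


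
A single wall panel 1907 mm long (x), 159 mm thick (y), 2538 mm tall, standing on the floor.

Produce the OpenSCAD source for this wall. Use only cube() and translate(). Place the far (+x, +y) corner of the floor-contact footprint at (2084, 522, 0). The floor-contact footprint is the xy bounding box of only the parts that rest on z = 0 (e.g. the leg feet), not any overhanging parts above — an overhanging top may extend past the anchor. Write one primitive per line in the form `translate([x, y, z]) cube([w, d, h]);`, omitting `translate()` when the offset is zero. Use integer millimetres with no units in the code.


translate([177, 363, 0]) cube([1907, 159, 2538]);


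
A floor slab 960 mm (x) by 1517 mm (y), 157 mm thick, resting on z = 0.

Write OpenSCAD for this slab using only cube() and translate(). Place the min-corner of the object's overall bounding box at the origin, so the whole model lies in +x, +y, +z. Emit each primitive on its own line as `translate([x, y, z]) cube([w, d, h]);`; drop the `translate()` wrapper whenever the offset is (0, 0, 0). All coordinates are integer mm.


cube([960, 1517, 157]);


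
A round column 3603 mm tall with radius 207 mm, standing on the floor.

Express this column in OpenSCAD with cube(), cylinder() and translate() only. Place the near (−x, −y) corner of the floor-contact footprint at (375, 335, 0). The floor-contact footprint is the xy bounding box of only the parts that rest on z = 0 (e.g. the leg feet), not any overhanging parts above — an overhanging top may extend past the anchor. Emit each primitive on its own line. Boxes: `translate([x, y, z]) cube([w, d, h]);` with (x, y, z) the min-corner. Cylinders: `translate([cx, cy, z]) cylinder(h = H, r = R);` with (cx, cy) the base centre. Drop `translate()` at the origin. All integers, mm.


translate([582, 542, 0]) cylinder(h = 3603, r = 207);


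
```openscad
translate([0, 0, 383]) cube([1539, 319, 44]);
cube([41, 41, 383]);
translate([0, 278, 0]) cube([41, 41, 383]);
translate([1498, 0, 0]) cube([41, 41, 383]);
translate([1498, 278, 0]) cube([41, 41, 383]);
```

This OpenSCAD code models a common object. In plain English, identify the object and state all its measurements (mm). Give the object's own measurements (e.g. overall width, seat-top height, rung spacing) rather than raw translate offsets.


A bench: a 1539×319 mm seat slab, 44 mm thick, top at z = 427 mm, on four 41×41 mm square legs flush with the seat corners and standing on z = 0.


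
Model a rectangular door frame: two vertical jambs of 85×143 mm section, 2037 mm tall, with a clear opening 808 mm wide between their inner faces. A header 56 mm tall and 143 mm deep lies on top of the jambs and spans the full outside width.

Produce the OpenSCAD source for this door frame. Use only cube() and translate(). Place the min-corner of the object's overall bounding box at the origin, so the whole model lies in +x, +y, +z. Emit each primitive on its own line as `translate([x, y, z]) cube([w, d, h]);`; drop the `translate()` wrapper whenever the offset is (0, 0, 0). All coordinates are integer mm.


cube([85, 143, 2037]);
translate([893, 0, 0]) cube([85, 143, 2037]);
translate([0, 0, 2037]) cube([978, 143, 56]);


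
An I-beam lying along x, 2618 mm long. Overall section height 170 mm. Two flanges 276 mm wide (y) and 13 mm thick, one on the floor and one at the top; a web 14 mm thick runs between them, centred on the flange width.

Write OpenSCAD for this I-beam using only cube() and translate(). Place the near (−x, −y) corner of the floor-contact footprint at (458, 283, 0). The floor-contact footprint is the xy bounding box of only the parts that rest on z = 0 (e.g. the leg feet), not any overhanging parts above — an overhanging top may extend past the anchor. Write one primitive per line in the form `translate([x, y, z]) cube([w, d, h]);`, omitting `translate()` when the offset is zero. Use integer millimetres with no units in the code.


translate([458, 283, 0]) cube([2618, 276, 13]);
translate([458, 414, 13]) cube([2618, 14, 144]);
translate([458, 283, 157]) cube([2618, 276, 13]);


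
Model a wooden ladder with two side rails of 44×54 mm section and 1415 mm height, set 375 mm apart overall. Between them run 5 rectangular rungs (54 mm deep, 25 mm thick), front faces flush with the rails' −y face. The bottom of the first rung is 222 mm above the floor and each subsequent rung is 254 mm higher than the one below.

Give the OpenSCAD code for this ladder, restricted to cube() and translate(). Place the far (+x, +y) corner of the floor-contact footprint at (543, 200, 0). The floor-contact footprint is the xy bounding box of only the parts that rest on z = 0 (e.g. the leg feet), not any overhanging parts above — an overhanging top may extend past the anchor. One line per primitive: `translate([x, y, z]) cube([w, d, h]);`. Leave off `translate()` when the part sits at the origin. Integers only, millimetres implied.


// rung span = 375 - 2*44 = 287
// rung[k] z = 222 + k*254
translate([168, 146, 0]) cube([44, 54, 1415]);
translate([499, 146, 0]) cube([44, 54, 1415]);
translate([212, 146, 222]) cube([287, 54, 25]);
translate([212, 146, 476]) cube([287, 54, 25]);
translate([212, 146, 730]) cube([287, 54, 25]);
translate([212, 146, 984]) cube([287, 54, 25]);
translate([212, 146, 1238]) cube([287, 54, 25]);


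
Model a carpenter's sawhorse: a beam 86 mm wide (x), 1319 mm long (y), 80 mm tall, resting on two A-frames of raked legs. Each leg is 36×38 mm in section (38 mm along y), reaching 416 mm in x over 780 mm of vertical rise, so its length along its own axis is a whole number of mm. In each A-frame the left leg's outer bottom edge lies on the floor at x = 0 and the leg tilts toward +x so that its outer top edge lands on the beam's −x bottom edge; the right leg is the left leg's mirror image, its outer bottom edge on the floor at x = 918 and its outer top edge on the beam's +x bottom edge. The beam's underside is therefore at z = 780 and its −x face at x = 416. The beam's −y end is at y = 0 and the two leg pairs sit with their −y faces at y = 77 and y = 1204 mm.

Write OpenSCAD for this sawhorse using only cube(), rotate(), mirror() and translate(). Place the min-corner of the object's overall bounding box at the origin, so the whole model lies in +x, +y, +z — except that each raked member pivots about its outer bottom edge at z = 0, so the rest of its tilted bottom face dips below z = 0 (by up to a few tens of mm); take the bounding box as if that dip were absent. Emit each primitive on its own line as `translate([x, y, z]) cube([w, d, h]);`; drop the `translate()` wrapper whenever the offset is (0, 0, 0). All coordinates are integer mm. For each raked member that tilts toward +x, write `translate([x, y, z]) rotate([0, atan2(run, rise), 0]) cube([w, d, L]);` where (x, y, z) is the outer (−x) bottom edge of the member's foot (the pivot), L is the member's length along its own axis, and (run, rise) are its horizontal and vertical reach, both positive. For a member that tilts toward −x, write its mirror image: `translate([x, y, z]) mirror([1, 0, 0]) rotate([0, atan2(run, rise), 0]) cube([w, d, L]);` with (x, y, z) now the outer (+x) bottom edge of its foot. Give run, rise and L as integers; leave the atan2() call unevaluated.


translate([416, 0, 780]) cube([86, 1319, 80]);
translate([0, 77, 0]) rotate([0, atan2(416, 780), 0]) cube([36, 38, 884]);
translate([918, 77, 0]) mirror([1, 0, 0]) rotate([0, atan2(416, 780), 0]) cube([36, 38, 884]);
translate([0, 1204, 0]) rotate([0, atan2(416, 780), 0]) cube([36, 38, 884]);
translate([918, 1204, 0]) mirror([1, 0, 0]) rotate([0, atan2(416, 780), 0]) cube([36, 38, 884]);


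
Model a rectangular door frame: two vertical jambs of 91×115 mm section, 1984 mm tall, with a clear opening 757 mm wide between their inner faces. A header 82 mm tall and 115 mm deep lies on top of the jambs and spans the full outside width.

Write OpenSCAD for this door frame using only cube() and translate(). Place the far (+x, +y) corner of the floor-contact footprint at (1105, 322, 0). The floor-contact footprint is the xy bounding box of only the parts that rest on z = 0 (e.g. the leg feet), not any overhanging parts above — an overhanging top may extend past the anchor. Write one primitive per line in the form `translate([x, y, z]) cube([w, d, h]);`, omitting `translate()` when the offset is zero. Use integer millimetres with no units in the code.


translate([166, 207, 0]) cube([91, 115, 1984]);
translate([1014, 207, 0]) cube([91, 115, 1984]);
translate([166, 207, 1984]) cube([939, 115, 82]);


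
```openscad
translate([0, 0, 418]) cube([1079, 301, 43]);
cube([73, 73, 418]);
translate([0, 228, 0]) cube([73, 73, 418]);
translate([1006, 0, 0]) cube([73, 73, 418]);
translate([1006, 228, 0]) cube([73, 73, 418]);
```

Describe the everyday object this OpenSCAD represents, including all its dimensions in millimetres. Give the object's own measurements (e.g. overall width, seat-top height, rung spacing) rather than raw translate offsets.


A bench: a 1079×301 mm seat slab, 43 mm thick, top at z = 461 mm, on four 73×73 mm square legs flush with the seat corners and standing on z = 0.


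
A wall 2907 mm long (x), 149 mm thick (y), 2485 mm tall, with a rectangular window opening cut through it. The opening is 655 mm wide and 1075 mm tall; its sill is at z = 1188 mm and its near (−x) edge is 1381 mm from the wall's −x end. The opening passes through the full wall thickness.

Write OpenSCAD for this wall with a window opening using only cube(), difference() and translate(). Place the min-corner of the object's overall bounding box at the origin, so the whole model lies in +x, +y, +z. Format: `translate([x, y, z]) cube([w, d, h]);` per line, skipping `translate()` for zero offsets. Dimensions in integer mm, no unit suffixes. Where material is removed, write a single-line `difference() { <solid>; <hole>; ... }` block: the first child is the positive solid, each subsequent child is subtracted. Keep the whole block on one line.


difference() { cube([2907, 149, 2485]); translate([1381, 0, 1188]) cube([655, 149, 1075]); }
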